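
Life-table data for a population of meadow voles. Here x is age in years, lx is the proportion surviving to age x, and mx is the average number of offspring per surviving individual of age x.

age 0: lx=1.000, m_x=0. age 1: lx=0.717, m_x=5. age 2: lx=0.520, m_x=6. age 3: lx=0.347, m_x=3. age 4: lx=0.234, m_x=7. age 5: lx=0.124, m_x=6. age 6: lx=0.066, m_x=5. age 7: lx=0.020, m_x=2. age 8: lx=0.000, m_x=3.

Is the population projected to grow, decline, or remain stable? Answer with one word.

growing

R0 = Σ lx·mx = 0 + 3.585 + 3.12 + 1.041 + 1.638 + 0.744 + 0.33 + 0.04 + 0 = 10.498
R0 > 1, so the population is growing.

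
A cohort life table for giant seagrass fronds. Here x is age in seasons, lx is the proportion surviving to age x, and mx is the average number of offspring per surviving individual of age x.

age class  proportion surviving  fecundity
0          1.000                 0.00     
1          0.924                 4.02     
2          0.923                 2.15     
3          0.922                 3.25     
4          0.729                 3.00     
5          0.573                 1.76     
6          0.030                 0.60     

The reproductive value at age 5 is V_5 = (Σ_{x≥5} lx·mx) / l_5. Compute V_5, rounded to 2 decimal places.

lx·mx for x ≥ 5: 1.00848, 0.018 → sum = 1.02648
V_5 = 1.02648 / l_5 = 1.02648 / 0.573 = 1.791414… → 1.79

1.79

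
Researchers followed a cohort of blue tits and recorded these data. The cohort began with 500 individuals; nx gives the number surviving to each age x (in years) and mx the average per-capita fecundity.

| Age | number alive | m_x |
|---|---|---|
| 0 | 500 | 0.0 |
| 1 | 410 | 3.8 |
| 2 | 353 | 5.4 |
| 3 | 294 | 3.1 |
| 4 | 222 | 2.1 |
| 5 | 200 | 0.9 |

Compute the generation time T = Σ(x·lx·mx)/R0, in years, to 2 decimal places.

2.16

lx = nx/n0 = nx/500: 1, 0.82, 0.706, 0.588, 0.444, 0.4
lx·mx: 0, 3.116, 3.8124, 1.8228, 0.9324, 0.36 → R0 = 10.0436
x·lx·mx: 0, 3.116, 7.6248, 5.4684, 3.7296, 1.8 → Σ = 21.7388
T = 21.7388 / 10.0436 = 2.164443… → 2.16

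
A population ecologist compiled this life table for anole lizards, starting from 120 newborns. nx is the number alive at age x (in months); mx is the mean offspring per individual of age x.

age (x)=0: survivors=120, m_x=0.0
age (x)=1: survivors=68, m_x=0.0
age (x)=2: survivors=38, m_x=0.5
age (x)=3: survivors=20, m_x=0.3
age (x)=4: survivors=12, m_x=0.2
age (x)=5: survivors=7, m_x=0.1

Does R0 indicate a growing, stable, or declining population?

lx = nx/n0 = nx/120: 1, 0.56667…, 0.31667…, 0.16667…, 0.1, 0.05833…
R0 = Σ lx·mx = 0 + 0 + 0.158333… + 0.05… + 0.02 + 0.005833… = 0.234167…
R0 < 1, so the population is declining.

declining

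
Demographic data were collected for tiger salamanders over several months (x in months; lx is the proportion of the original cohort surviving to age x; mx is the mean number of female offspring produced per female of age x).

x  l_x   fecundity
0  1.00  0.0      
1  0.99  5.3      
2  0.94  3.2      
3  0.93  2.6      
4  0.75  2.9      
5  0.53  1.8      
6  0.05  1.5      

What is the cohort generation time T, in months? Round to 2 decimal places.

lx·mx: 0, 5.247, 3.008, 2.418, 2.175, 0.954, 0.075 → R0 = 13.877
x·lx·mx: 0, 5.247, 6.016, 7.254, 8.7, 4.77, 0.45 → Σ = 32.437
T = 32.437 / 13.877 = 2.337465… → 2.34

2.34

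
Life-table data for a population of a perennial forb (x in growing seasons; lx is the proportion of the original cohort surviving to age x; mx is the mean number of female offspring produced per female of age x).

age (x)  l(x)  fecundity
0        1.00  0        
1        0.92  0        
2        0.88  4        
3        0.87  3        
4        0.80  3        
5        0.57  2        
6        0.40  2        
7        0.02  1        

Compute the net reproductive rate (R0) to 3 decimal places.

lx·mx by age: 0, 0, 3.52, 2.61, 2.4, 1.14, 0.8, 0.02
R0 = Σ lx·mx = 10.49 → 10.490

10.490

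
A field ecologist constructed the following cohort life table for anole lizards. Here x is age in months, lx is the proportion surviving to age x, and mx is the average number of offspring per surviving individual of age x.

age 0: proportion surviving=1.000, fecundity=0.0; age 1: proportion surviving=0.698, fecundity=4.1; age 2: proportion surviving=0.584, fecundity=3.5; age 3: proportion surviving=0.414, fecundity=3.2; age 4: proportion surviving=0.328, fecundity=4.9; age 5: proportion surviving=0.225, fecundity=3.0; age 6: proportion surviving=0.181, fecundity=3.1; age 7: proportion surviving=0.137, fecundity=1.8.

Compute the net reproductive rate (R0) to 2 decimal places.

lx·mx by age: 0, 2.8618, 2.044, 1.3248, 1.6072, 0.675, 0.5611, 0.2466
R0 = Σ lx·mx = 9.3205 → 9.32

9.32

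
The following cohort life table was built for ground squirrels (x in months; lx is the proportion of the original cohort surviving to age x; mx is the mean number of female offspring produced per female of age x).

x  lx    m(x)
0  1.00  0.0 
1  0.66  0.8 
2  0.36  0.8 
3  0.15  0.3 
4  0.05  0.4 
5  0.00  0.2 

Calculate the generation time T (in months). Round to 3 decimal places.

1.497

lx·mx: 0, 0.528, 0.288, 0.045, 0.02, 0 → R0 = 0.881
x·lx·mx: 0, 0.528, 0.576, 0.135, 0.08, 0 → Σ = 1.319
T = 1.319 / 0.881 = 1.497162… → 1.497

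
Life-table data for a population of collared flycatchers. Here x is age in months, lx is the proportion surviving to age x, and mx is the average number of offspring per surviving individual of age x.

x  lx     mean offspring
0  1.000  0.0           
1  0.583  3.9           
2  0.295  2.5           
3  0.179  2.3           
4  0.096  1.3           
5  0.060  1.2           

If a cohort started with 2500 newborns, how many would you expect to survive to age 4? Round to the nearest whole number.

240

Expected survivors = N0 · l_4 = 2500 × 0.096 = 240 → 240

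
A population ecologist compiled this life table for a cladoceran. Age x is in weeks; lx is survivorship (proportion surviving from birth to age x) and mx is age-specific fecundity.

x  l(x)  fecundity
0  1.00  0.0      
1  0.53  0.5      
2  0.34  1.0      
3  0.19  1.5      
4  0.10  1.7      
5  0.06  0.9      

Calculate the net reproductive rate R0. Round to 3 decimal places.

lx·mx by age: 0, 0.265, 0.34, 0.285, 0.17, 0.054
R0 = Σ lx·mx = 1.114 → 1.114

1.114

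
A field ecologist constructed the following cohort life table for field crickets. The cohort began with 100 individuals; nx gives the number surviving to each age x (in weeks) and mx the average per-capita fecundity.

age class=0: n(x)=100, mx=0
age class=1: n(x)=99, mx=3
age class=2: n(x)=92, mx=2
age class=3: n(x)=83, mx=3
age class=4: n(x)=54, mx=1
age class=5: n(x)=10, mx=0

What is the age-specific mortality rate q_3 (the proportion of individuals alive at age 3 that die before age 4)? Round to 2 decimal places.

0.35

lx = nx/n0 = nx/100: 1, 0.99, 0.92, 0.83, 0.54, 0.1
q_3 = (l_3 − l_4) / l_3 = (0.83 − 0.54) / 0.83
     = 0.29 / 0.83 = 0.349398… → 0.35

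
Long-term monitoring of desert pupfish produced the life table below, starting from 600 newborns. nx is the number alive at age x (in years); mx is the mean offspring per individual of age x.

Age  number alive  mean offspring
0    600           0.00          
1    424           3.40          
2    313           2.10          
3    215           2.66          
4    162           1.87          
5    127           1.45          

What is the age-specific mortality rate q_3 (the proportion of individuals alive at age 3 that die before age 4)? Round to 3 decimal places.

lx = nx/n0 = nx/600: 1, 0.70667…, 0.52167…, 0.35833…, 0.27, 0.21167…
q_3 = (l_3 − l_4) / l_3 = (0.358333… − 0.27) / 0.358333…
     = 0.088333… / 0.358333… = 0.246512… → 0.247

0.247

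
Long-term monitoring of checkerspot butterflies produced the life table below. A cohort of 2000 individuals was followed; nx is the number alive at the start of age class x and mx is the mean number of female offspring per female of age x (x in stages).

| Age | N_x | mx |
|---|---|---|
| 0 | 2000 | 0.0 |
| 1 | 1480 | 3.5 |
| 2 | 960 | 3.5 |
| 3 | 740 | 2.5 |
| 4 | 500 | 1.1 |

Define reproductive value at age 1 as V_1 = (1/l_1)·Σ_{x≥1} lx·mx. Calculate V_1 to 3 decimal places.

7.392

lx = nx/n0 = nx/2000: 1, 0.74, 0.48, 0.37, 0.25
lx·mx for x ≥ 1: 2.59, 1.68, 0.925, 0.275 → sum = 5.47
V_1 = 5.47 / l_1 = 5.47 / 0.74 = 7.391892… → 7.392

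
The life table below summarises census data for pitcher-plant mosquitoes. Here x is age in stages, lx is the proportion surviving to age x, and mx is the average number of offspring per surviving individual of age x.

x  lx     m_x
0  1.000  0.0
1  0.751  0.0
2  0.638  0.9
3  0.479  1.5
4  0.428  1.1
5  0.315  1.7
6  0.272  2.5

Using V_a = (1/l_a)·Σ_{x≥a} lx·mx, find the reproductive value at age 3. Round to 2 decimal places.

lx·mx for x ≥ 3: 0.7185, 0.4708, 0.5355, 0.68 → sum = 2.4048
V_3 = 2.4048 / l_3 = 2.4048 / 0.479 = 5.020459… → 5.02

5.02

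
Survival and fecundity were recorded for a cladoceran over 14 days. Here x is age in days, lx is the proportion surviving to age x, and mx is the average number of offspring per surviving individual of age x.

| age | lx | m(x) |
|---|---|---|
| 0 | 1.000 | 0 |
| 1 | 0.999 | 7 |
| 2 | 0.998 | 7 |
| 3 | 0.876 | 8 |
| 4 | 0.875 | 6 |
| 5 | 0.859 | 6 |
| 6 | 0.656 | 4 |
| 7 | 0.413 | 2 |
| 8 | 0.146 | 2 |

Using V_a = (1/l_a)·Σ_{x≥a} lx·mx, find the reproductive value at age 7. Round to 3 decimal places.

2.707

lx·mx for x ≥ 7: 0.826, 0.292 → sum = 1.118
V_7 = 1.118 / l_7 = 1.118 / 0.413 = 2.707022… → 2.707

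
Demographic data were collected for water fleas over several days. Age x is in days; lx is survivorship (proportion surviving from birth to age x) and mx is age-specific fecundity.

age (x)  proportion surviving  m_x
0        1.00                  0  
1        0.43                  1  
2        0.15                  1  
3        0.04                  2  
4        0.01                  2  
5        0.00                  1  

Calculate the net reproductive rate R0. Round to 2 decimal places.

lx·mx by age: 0, 0.43, 0.15, 0.08, 0.02, 0
R0 = Σ lx·mx = 0.68 → 0.68

0.68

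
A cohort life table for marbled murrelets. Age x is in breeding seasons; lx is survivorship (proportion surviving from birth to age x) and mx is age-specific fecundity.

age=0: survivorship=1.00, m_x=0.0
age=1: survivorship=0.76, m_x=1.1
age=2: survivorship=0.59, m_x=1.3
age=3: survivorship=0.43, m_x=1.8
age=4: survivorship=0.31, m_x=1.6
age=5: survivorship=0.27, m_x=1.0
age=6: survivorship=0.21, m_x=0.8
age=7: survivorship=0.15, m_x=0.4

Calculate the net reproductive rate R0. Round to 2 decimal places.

3.37

lx·mx by age: 0, 0.836, 0.767, 0.774, 0.496, 0.27, 0.168, 0.06
R0 = Σ lx·mx = 3.371 → 3.37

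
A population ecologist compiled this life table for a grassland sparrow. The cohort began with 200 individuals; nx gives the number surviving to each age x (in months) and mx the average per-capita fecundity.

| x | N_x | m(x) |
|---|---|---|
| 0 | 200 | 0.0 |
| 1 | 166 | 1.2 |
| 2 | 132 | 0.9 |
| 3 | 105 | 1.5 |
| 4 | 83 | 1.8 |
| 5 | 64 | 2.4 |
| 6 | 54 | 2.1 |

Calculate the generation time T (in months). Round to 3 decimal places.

lx = nx/n0 = nx/200: 1, 0.83, 0.66, 0.525, 0.415, 0.32, 0.27
lx·mx: 0, 0.996, 0.594, 0.7875, 0.747, 0.768, 0.567 → R0 = 4.4595
x·lx·mx: 0, 0.996, 1.188, 2.3625, 2.988, 3.84, 3.402 → Σ = 14.7765
T = 14.7765 / 4.4595 = 3.313488… → 3.313

3.313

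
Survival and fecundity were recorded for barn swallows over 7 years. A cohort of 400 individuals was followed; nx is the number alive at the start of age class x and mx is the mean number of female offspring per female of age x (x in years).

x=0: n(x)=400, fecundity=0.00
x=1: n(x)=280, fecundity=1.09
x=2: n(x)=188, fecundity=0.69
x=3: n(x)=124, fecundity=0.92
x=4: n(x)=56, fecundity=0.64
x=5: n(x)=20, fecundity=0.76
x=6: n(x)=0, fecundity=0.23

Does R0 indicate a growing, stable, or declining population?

growing

lx = nx/n0 = nx/400: 1, 0.7, 0.47, 0.31, 0.14, 0.05, 0
R0 = Σ lx·mx = 0 + 0.763 + 0.3243 + 0.2852 + 0.0896 + 0.038 + 0 = 1.5001
R0 > 1, so the population is growing.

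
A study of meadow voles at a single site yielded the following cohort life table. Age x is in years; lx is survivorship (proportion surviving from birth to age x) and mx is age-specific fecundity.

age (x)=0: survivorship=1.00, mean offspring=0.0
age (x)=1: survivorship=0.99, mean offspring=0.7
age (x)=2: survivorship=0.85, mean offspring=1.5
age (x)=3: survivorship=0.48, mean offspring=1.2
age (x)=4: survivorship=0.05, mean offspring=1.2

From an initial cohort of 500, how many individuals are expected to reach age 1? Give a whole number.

Expected survivors = N0 · l_1 = 500 × 0.99 = 495 → 495

495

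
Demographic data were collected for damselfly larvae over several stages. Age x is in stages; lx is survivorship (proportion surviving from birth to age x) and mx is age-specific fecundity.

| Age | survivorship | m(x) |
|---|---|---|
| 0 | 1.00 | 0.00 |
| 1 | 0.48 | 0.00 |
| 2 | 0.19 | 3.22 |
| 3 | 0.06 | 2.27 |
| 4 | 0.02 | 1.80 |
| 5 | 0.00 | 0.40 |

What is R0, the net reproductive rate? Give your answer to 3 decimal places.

lx·mx by age: 0, 0, 0.6118, 0.1362, 0.036, 0
R0 = Σ lx·mx = 0.784 → 0.784

0.784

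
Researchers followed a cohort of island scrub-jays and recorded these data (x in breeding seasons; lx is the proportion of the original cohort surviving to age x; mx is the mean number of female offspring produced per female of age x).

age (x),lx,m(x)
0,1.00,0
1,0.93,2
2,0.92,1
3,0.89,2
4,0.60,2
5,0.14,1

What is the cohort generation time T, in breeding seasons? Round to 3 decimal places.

2.464

lx·mx: 0, 1.86, 0.92, 1.78, 1.2, 0.14 → R0 = 5.9
x·lx·mx: 0, 1.86, 1.84, 5.34, 4.8, 0.7 → Σ = 14.54
T = 14.54 / 5.9 = 2.464407… → 2.464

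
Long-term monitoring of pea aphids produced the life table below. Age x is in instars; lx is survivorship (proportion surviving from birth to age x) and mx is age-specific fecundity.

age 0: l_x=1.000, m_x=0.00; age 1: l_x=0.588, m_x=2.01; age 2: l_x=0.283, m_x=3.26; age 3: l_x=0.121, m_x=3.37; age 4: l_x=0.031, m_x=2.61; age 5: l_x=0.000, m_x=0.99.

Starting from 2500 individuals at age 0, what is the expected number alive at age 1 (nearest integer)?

Expected survivors = N0 · l_1 = 2500 × 0.588 = 1470 → 1470

1470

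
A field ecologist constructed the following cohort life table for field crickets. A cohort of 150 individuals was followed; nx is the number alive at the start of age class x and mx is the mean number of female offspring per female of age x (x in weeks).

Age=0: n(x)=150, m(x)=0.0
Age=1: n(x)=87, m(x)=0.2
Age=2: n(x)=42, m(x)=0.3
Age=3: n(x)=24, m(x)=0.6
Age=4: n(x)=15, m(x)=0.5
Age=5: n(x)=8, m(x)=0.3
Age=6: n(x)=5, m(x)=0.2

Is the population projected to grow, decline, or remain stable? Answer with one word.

declining

lx = nx/n0 = nx/150: 1, 0.58, 0.28, 0.16, 0.1, 0.05333…, 0.03333…
R0 = Σ lx·mx = 0 + 0.116 + 0.084 + 0.096 + 0.05 + 0.016… + 0.006667… = 0.368667…
R0 < 1, so the population is declining.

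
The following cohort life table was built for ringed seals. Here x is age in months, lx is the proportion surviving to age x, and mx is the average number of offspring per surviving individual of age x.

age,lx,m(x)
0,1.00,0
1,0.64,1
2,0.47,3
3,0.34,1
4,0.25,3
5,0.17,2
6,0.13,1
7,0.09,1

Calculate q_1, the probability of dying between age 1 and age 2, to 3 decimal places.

q_1 = (l_1 − l_2) / l_1 = (0.64 − 0.47) / 0.64
     = 0.17 / 0.64 = 0.265625 → 0.266

0.266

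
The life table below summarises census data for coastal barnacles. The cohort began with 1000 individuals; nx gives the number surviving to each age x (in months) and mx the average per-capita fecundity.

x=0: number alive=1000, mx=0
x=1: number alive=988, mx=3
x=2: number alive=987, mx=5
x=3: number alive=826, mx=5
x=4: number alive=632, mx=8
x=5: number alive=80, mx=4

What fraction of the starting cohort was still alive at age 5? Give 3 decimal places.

l_5 = n_5/n_0 = 80/1000 = 0.08 → 0.080

0.080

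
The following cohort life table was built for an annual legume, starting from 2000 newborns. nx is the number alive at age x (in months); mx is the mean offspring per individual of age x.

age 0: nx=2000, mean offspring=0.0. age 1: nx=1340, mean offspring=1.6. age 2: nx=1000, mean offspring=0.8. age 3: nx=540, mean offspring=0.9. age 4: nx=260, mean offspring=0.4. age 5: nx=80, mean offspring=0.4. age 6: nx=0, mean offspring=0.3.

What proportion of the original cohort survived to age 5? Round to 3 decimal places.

0.040

l_5 = n_5/n_0 = 80/2000 = 0.04 → 0.040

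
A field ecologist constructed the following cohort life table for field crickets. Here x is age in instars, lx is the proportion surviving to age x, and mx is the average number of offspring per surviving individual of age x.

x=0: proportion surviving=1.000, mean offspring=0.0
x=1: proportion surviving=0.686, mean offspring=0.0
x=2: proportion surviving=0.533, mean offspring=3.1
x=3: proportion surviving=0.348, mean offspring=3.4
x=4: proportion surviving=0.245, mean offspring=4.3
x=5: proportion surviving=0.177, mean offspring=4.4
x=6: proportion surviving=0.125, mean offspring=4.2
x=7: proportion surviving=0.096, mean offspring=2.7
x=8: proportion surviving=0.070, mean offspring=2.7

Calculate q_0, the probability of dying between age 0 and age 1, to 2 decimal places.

0.31

q_0 = (l_0 − l_1) / l_0 = (1 − 0.686) / 1
     = 0.314 / 1 = 0.314 → 0.31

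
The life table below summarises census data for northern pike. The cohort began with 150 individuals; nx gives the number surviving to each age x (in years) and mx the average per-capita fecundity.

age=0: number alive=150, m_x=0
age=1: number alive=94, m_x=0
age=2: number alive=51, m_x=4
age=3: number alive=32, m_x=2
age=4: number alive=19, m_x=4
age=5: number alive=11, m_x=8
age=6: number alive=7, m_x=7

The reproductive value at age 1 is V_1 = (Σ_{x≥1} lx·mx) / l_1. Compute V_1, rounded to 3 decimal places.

5.117

lx = nx/n0 = nx/150: 1, 0.62667…, 0.34, 0.21333…, 0.12667…, 0.07333…, 0.04667…
lx·mx for x ≥ 1: 0, 1.36, 0.426667…, 0.506667…, 0.586667…, 0.326667… → sum = 3.206667…
V_1 = 3.206667… / l_1 = 3.206667… / 0.626667… = 5.117021… → 5.117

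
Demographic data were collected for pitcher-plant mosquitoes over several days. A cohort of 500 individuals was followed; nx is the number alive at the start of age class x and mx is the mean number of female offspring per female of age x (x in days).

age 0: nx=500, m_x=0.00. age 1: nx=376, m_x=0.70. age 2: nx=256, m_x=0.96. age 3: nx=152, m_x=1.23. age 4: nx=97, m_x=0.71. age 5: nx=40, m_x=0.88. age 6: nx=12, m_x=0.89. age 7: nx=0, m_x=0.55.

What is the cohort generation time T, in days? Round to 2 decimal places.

2.26

lx = nx/n0 = nx/500: 1, 0.752, 0.512, 0.304, 0.194, 0.08, 0.024, 0
lx·mx: 0, 0.5264, 0.49152, 0.37392, 0.13774, 0.0704, 0.02136, 0 → R0 = 1.62134
x·lx·mx: 0, 0.5264, 0.98304, 1.12176, 0.55096, 0.352, 0.12816, 0 → Σ = 3.66232
T = 3.66232 / 1.62134 = 2.258823… → 2.26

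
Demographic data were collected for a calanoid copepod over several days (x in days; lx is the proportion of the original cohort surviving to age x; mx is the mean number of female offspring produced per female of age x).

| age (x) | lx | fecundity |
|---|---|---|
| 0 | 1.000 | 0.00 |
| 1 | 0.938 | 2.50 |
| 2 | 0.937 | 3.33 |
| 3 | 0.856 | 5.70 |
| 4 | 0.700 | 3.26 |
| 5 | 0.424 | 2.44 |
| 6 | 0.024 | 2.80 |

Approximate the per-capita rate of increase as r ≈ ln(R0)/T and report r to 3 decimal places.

0.948

R0 = Σ lx·mx = 0 + 2.345 + 3.12021 + 4.8792 + 2.282 + 1.03456 + 0.0672 = 13.72817
Σ x·lx·mx = 37.92702; T = 37.92702/13.72817 = 2.76271…
r ≈ ln(R0)/T = ln(13.72817)/2.76271… = 0.94814… → 0.948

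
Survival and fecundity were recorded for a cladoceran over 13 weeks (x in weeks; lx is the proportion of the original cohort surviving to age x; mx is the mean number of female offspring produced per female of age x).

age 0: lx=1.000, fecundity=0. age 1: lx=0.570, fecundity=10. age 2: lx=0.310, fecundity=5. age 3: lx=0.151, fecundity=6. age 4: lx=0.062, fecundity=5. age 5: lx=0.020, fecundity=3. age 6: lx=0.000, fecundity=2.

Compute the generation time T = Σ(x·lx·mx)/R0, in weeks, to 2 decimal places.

lx·mx: 0, 5.7, 1.55, 0.906, 0.31, 0.06, 0 → R0 = 8.526
x·lx·mx: 0, 5.7, 3.1, 2.718, 1.24, 0.3, 0 → Σ = 13.058
T = 13.058 / 8.526 = 1.531551… → 1.53

1.53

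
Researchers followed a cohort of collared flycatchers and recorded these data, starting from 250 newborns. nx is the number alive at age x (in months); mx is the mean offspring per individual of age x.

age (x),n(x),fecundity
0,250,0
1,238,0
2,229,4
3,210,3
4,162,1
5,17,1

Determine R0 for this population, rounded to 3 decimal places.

lx = nx/n0 = nx/250: 1, 0.952, 0.916, 0.84, 0.648, 0.068
lx·mx by age: 0, 0, 3.664, 2.52, 0.648, 0.068
R0 = Σ lx·mx = 6.9 → 6.900

6.900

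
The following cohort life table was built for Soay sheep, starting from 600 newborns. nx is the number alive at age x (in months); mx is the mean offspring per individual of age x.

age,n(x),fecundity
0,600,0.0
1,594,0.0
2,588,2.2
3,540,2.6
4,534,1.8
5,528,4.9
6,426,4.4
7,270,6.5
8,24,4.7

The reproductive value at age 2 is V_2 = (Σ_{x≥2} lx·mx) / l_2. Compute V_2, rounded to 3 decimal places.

16.987

lx = nx/n0 = nx/600: 1, 0.99, 0.98, 0.9, 0.89, 0.88, 0.71, 0.45, 0.04
lx·mx for x ≥ 2: 2.156, 2.34, 1.602, 4.312, 3.124, 2.925, 0.188 → sum = 16.647
V_2 = 16.647 / l_2 = 16.647 / 0.98 = 16.986735… → 16.987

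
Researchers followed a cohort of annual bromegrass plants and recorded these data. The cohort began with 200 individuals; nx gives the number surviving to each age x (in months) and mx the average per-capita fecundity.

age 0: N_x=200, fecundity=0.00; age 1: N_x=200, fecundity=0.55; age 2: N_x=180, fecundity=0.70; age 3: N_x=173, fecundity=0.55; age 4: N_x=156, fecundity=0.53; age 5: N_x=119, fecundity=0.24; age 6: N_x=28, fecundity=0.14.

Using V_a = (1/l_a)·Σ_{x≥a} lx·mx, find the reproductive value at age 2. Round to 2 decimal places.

lx = nx/n0 = nx/200: 1, 1, 0.9, 0.865, 0.78, 0.595, 0.14
lx·mx for x ≥ 2: 0.63, 0.47575, 0.4134, 0.1428, 0.0196 → sum = 1.68155
V_2 = 1.68155 / l_2 = 1.68155 / 0.9 = 1.868389… → 1.87

1.87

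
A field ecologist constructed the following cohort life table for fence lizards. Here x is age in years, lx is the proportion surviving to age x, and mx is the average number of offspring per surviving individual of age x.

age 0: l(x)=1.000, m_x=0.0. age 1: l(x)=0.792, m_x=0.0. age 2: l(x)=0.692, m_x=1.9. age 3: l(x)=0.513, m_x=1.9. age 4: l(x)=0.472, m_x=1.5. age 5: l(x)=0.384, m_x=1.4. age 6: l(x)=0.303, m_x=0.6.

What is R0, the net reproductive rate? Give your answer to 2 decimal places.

3.72

lx·mx by age: 0, 0, 1.3148, 0.9747, 0.708, 0.5376, 0.1818
R0 = Σ lx·mx = 3.7169 → 3.72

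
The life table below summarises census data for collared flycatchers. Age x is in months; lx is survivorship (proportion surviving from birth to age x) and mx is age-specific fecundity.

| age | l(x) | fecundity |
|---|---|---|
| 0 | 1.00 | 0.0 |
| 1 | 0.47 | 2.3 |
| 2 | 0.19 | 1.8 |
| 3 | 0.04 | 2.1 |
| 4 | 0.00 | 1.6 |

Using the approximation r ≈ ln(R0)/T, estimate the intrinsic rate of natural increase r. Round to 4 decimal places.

R0 = Σ lx·mx = 0 + 1.081 + 0.342 + 0.084 + 0 = 1.507
Σ x·lx·mx = 2.017; T = 2.017/1.507 = 1.33842…
r ≈ ln(R0)/T = ln(1.507)/1.33842… = 0.306422… → 0.3064

0.3064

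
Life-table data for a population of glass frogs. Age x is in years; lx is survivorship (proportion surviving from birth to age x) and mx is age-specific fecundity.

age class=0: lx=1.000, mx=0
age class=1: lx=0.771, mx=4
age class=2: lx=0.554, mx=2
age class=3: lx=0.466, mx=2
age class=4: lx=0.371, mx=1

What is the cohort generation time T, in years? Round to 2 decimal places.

1.74

lx·mx: 0, 3.084, 1.108, 0.932, 0.371 → R0 = 5.495
x·lx·mx: 0, 3.084, 2.216, 2.796, 1.484 → Σ = 9.58
T = 9.58 / 5.495 = 1.743403… → 1.74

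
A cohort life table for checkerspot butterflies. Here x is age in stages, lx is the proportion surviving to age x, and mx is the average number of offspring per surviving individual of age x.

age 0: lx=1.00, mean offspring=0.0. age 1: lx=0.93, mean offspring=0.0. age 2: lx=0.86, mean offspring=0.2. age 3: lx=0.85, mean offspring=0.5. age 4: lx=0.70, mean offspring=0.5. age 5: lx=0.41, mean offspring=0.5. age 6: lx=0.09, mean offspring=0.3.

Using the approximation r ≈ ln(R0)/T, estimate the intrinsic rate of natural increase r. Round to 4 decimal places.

0.0462

R0 = Σ lx·mx = 0 + 0 + 0.172 + 0.425 + 0.35 + 0.205 + 0.027 = 1.179
Σ x·lx·mx = 4.206; T = 4.206/1.179 = 3.56743…
r ≈ ln(R0)/T = ln(1.179)/3.56743… = 0.046158… → 0.0462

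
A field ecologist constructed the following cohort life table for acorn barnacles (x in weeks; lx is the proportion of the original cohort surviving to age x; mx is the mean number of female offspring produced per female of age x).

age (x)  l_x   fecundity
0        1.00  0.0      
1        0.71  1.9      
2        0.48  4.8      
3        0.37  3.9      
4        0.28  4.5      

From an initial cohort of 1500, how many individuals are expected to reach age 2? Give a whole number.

Expected survivors = N0 · l_2 = 1500 × 0.48 = 720 → 720

720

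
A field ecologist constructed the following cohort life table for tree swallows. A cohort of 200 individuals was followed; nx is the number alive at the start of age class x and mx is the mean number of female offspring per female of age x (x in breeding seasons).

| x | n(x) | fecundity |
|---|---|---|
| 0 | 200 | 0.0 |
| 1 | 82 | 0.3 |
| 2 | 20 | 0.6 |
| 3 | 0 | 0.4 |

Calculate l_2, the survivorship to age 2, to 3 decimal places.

0.100

l_2 = n_2/n_0 = 20/200 = 0.1 → 0.100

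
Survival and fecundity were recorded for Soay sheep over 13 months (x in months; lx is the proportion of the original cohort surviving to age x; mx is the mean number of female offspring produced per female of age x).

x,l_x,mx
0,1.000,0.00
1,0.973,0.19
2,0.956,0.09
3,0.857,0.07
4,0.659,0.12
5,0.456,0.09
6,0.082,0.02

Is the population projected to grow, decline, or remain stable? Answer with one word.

declining

R0 = Σ lx·mx = 0 + 0.18487 + 0.08604 + 0.05999 + 0.07908 + 0.04104 + 0.00164 = 0.45266
R0 < 1, so the population is declining.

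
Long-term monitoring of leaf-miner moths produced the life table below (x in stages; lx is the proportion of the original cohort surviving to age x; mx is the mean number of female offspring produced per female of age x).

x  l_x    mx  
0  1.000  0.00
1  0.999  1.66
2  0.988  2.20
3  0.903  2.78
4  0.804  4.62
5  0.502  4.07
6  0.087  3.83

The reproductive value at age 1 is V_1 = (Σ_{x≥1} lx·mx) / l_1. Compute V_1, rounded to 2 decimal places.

lx·mx for x ≥ 1: 1.65834, 2.1736, 2.51034, 3.71448, 2.04314, 0.33321 → sum = 12.43311
V_1 = 12.43311 / l_1 = 12.43311 / 0.999 = 12.445556… → 12.45

12.45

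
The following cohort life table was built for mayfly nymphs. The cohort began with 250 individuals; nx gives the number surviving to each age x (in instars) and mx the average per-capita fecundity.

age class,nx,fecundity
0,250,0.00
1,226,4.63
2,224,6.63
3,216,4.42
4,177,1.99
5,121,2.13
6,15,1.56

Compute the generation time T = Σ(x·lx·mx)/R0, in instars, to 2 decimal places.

2.36

lx = nx/n0 = nx/250: 1, 0.904, 0.896, 0.864, 0.708, 0.484, 0.06
lx·mx: 0, 4.18552, 5.94048, 3.81888, 1.40892, 1.03092, 0.0936 → R0 = 16.47832
x·lx·mx: 0, 4.18552, 11.88096, 11.45664, 5.63568, 5.1546, 0.5616 → Σ = 38.875
T = 38.875 / 16.47832 = 2.35916… → 2.36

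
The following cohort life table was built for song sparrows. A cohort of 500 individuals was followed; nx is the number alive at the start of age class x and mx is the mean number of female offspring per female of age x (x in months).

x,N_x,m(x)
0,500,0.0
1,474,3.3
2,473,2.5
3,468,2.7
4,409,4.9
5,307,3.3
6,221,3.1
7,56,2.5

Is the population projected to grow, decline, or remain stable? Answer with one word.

growing

lx = nx/n0 = nx/500: 1, 0.948, 0.946, 0.936, 0.818, 0.614, 0.442, 0.112
R0 = Σ lx·mx = 0 + 3.1284 + 2.365 + 2.5272 + 4.0082 + 2.0262 + 1.3702 + 0.28 = 15.7052
R0 > 1, so the population is growing.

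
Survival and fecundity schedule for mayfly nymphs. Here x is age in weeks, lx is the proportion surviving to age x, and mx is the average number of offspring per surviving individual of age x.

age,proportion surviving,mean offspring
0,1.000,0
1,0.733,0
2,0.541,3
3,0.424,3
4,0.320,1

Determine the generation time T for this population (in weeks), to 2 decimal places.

2.59

lx·mx: 0, 0, 1.623, 1.272, 0.32 → R0 = 3.215
x·lx·mx: 0, 0, 3.246, 3.816, 1.28 → Σ = 8.342
T = 8.342 / 3.215 = 2.594712… → 2.59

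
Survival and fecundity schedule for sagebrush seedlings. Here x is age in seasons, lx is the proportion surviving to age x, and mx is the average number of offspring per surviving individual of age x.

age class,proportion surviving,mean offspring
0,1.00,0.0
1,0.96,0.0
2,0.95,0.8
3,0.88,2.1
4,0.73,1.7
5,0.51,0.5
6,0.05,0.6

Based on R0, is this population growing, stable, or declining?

R0 = Σ lx·mx = 0 + 0 + 0.76 + 1.848 + 1.241 + 0.255 + 0.03 = 4.134
R0 > 1, so the population is growing.

growing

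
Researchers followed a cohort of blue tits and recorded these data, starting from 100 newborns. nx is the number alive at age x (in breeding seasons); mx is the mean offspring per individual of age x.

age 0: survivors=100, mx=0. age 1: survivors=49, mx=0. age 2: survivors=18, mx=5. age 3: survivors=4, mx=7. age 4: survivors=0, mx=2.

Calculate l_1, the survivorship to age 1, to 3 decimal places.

0.490

l_1 = n_1/n_0 = 49/100 = 0.49 → 0.490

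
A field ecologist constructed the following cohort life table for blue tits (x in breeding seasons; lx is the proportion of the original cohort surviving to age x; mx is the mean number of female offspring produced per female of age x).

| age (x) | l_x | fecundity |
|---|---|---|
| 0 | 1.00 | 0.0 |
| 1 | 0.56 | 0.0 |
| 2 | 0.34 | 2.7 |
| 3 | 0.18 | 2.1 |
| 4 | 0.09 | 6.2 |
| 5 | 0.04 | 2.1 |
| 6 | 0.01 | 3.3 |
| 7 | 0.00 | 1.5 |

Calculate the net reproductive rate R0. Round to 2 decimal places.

1.97

lx·mx by age: 0, 0, 0.918, 0.378, 0.558, 0.084, 0.033, 0
R0 = Σ lx·mx = 1.971 → 1.97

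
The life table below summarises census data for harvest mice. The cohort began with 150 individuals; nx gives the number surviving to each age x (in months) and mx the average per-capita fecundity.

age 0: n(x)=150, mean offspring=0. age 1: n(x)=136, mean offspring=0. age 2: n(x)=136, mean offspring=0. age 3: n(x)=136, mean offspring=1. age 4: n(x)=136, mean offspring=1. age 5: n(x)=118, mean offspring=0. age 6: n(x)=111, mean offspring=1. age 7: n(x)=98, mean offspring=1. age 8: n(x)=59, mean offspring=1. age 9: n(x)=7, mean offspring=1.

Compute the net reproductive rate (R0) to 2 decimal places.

3.65

lx = nx/n0 = nx/150: 1, 0.90667…, 0.90667…, 0.90667…, 0.90667…, 0.78667…, 0.74, 0.65333…, 0.39333…, 0.04667…
lx·mx by age: 0, 0, 0, 0.906667…, 0.906667…, 0, 0.74, 0.653333…, 0.393333…, 0.046667…
R0 = Σ lx·mx = 3.646667… → 3.65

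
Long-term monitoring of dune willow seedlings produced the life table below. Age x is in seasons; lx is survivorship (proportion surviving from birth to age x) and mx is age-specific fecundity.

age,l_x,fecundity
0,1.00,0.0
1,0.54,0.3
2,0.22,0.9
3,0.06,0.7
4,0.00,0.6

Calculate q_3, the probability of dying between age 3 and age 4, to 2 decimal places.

q_3 = (l_3 − l_4) / l_3 = (0.06 − 0) / 0.06
     = 0.06 / 0.06 = 1 → 1.00

1.00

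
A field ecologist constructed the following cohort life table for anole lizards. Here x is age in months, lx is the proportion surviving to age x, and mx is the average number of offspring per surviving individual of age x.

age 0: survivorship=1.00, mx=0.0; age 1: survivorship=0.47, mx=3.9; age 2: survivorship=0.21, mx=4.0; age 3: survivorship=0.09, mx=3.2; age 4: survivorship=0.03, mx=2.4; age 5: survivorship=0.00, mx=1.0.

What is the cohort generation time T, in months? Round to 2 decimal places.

lx·mx: 0, 1.833, 0.84, 0.288, 0.072, 0 → R0 = 3.033
x·lx·mx: 0, 1.833, 1.68, 0.864, 0.288, 0 → Σ = 4.665
T = 4.665 / 3.033 = 1.538081… → 1.54

1.54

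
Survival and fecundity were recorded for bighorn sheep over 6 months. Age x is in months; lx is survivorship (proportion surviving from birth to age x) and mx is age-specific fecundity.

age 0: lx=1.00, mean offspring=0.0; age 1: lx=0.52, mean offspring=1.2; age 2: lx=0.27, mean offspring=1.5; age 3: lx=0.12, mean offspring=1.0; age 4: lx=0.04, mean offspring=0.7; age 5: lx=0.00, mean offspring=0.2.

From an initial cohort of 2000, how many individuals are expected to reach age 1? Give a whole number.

1040

Expected survivors = N0 · l_1 = 2000 × 0.52 = 1040 → 1040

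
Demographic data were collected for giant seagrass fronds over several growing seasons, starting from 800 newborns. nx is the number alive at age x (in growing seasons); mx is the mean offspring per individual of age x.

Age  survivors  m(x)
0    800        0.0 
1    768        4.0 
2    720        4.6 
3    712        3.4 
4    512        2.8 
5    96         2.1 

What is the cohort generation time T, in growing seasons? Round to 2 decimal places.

2.27

lx = nx/n0 = nx/800: 1, 0.96, 0.9, 0.89, 0.64, 0.12
lx·mx: 0, 3.84, 4.14, 3.026, 1.792, 0.252 → R0 = 13.05
x·lx·mx: 0, 3.84, 8.28, 9.078, 7.168, 1.26 → Σ = 29.626
T = 29.626 / 13.05 = 2.270192… → 2.27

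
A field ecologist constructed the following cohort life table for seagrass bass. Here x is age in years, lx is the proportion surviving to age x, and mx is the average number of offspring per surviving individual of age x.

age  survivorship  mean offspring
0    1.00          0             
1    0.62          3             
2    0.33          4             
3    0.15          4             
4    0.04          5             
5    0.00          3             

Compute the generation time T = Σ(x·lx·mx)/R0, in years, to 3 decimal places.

lx·mx: 0, 1.86, 1.32, 0.6, 0.2, 0 → R0 = 3.98
x·lx·mx: 0, 1.86, 2.64, 1.8, 0.8, 0 → Σ = 7.1
T = 7.1 / 3.98 = 1.78392… → 1.784

1.784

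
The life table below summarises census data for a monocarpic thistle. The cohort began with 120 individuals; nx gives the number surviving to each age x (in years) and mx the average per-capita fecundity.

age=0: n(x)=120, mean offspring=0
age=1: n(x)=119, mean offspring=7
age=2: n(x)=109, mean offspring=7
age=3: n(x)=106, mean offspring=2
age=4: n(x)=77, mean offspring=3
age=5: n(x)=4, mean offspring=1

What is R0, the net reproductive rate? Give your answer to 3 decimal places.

17.025

lx = nx/n0 = nx/120: 1, 0.99167…, 0.90833…, 0.88333…, 0.64167…, 0.03333…
lx·mx by age: 0, 6.941667…, 6.358333…, 1.766667…, 1.925…, 0.033333…
R0 = Σ lx·mx = 17.025… → 17.025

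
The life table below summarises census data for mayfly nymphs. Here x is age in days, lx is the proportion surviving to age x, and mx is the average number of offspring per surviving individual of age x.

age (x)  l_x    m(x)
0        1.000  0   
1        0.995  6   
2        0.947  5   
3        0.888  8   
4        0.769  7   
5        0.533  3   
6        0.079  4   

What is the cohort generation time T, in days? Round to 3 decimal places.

2.715

lx·mx: 0, 5.97, 4.735, 7.104, 5.383, 1.599, 0.316 → R0 = 25.107
x·lx·mx: 0, 5.97, 9.47, 21.312, 21.532, 7.995, 1.896 → Σ = 68.175
T = 68.175 / 25.107 = 2.715378… → 2.715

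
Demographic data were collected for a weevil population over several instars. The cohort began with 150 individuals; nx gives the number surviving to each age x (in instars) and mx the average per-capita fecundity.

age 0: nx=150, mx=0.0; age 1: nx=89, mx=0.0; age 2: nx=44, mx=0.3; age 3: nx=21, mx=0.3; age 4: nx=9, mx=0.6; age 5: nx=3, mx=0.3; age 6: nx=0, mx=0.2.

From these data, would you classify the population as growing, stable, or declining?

declining

lx = nx/n0 = nx/150: 1, 0.59333…, 0.29333…, 0.14, 0.06, 0.02, 0
R0 = Σ lx·mx = 0 + 0 + 0.088… + 0.042 + 0.036 + 0.006 + 0 = 0.172…
R0 < 1, so the population is declining.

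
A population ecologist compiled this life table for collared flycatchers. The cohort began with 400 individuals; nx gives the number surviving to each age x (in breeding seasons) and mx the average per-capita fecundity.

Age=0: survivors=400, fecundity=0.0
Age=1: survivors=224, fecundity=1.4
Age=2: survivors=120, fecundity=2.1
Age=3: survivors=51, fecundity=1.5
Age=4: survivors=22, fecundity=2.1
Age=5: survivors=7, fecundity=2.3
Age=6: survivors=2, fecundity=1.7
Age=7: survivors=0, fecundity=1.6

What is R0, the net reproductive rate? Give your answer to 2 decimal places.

lx = nx/n0 = nx/400: 1, 0.56, 0.3, 0.1275, 0.055, 0.0175, 0.005, 0
lx·mx by age: 0, 0.784, 0.63, 0.19125, 0.1155, 0.04025, 0.0085, 0
R0 = Σ lx·mx = 1.7695 → 1.77

1.77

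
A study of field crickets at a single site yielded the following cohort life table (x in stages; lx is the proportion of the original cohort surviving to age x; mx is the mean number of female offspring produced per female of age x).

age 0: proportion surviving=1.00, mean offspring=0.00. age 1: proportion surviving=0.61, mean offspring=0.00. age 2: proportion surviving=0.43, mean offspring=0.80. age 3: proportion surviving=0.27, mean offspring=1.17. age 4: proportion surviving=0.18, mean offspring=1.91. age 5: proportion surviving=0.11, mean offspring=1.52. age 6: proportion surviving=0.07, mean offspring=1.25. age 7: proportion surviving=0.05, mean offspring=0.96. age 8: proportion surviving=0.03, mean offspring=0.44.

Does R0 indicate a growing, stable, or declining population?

growing

R0 = Σ lx·mx = 0 + 0 + 0.344 + 0.3159 + 0.3438 + 0.1672 + 0.0875 + 0.048 + 0.0132 = 1.3196
R0 > 1, so the population is growing.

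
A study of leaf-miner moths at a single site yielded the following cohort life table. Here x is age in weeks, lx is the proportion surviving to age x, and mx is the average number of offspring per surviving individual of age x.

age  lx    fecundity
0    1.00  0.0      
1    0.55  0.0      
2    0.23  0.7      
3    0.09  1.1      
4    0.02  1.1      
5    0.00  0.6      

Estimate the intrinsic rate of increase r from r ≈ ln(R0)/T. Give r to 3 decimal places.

R0 = Σ lx·mx = 0 + 0 + 0.161 + 0.099 + 0.022 + 0 = 0.282
Σ x·lx·mx = 0.707; T = 0.707/0.282 = 2.50709…
r ≈ ln(R0)/T = ln(0.282)/2.50709… = -0.50491… → -0.505

-0.505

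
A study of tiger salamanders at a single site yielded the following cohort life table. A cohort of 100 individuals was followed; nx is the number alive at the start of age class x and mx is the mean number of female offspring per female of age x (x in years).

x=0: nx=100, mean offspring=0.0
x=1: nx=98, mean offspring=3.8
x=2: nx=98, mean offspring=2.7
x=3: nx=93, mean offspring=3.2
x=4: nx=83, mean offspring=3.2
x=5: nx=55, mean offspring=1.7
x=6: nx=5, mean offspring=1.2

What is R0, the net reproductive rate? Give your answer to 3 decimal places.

12.997

lx = nx/n0 = nx/100: 1, 0.98, 0.98, 0.93, 0.83, 0.55, 0.05
lx·mx by age: 0, 3.724, 2.646, 2.976, 2.656, 0.935, 0.06
R0 = Σ lx·mx = 12.997 → 12.997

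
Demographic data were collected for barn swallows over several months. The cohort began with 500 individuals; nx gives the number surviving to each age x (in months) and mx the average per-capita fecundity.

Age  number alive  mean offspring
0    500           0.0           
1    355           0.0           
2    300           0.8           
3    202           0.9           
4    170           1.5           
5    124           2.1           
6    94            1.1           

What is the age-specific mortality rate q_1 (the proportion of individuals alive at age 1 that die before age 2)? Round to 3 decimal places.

lx = nx/n0 = nx/500: 1, 0.71, 0.6, 0.404, 0.34, 0.248, 0.188
q_1 = (l_1 − l_2) / l_1 = (0.71 − 0.6) / 0.71
     = 0.11 / 0.71 = 0.15493… → 0.155

0.155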